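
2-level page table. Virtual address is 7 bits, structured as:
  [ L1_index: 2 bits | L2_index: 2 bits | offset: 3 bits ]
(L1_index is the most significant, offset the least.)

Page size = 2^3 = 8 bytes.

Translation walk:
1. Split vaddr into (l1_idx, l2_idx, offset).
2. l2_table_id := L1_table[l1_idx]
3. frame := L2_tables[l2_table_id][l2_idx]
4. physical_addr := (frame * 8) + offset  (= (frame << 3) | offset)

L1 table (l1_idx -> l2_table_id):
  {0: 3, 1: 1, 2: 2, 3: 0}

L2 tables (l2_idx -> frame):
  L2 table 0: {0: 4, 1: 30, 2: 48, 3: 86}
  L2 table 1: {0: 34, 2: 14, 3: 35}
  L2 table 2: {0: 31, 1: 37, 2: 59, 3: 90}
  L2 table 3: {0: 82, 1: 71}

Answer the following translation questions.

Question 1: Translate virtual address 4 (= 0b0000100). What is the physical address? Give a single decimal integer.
Answer: 660

Derivation:
vaddr = 4 = 0b0000100
Split: l1_idx=0, l2_idx=0, offset=4
L1[0] = 3
L2[3][0] = 82
paddr = 82 * 8 + 4 = 660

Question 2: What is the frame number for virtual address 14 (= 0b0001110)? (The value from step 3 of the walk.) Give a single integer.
Answer: 71

Derivation:
vaddr = 14: l1_idx=0, l2_idx=1
L1[0] = 3; L2[3][1] = 71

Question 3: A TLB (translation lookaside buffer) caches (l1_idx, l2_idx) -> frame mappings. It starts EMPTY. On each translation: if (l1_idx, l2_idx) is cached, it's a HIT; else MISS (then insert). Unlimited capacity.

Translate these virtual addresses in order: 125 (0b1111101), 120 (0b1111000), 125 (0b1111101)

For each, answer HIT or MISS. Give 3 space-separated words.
vaddr=125: (3,3) not in TLB -> MISS, insert
vaddr=120: (3,3) in TLB -> HIT
vaddr=125: (3,3) in TLB -> HIT

Answer: MISS HIT HIT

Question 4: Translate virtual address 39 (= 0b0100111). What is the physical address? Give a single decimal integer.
vaddr = 39 = 0b0100111
Split: l1_idx=1, l2_idx=0, offset=7
L1[1] = 1
L2[1][0] = 34
paddr = 34 * 8 + 7 = 279

Answer: 279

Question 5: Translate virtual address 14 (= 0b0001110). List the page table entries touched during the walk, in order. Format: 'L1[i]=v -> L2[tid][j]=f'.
Answer: L1[0]=3 -> L2[3][1]=71

Derivation:
vaddr = 14 = 0b0001110
Split: l1_idx=0, l2_idx=1, offset=6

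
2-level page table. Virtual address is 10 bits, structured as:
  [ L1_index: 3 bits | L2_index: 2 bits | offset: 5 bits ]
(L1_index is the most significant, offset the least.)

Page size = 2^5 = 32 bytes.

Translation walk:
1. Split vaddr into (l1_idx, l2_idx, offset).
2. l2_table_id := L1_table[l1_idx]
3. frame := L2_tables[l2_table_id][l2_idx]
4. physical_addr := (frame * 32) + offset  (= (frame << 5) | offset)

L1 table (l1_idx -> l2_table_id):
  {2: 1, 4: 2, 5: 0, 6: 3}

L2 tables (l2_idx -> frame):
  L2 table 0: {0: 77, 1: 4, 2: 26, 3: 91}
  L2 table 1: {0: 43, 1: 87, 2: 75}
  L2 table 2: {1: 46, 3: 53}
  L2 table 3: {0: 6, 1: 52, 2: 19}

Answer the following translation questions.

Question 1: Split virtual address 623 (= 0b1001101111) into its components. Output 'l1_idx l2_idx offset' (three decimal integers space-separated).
vaddr = 623 = 0b1001101111
  top 3 bits -> l1_idx = 4
  next 2 bits -> l2_idx = 3
  bottom 5 bits -> offset = 15

Answer: 4 3 15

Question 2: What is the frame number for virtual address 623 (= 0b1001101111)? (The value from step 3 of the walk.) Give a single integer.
vaddr = 623: l1_idx=4, l2_idx=3
L1[4] = 2; L2[2][3] = 53

Answer: 53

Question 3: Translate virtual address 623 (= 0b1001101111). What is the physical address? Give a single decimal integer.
Answer: 1711

Derivation:
vaddr = 623 = 0b1001101111
Split: l1_idx=4, l2_idx=3, offset=15
L1[4] = 2
L2[2][3] = 53
paddr = 53 * 32 + 15 = 1711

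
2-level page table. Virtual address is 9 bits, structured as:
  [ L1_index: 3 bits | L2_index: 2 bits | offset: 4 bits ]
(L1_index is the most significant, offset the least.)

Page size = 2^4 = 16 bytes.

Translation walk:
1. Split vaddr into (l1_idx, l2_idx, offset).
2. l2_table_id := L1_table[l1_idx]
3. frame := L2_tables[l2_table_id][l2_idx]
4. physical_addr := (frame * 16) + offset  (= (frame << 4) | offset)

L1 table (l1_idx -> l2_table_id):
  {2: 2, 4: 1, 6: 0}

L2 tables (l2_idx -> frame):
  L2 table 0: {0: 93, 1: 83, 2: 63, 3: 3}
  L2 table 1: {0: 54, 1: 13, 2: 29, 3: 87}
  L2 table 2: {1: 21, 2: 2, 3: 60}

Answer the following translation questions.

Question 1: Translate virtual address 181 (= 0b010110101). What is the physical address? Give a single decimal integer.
vaddr = 181 = 0b010110101
Split: l1_idx=2, l2_idx=3, offset=5
L1[2] = 2
L2[2][3] = 60
paddr = 60 * 16 + 5 = 965

Answer: 965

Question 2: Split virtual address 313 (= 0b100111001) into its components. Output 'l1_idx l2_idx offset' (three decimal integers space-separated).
Answer: 4 3 9

Derivation:
vaddr = 313 = 0b100111001
  top 3 bits -> l1_idx = 4
  next 2 bits -> l2_idx = 3
  bottom 4 bits -> offset = 9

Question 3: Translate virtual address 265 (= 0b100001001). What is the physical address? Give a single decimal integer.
Answer: 873

Derivation:
vaddr = 265 = 0b100001001
Split: l1_idx=4, l2_idx=0, offset=9
L1[4] = 1
L2[1][0] = 54
paddr = 54 * 16 + 9 = 873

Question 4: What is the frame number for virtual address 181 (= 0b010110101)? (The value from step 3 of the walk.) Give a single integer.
vaddr = 181: l1_idx=2, l2_idx=3
L1[2] = 2; L2[2][3] = 60

Answer: 60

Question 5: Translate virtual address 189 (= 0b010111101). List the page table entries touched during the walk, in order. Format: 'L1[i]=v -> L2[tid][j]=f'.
vaddr = 189 = 0b010111101
Split: l1_idx=2, l2_idx=3, offset=13

Answer: L1[2]=2 -> L2[2][3]=60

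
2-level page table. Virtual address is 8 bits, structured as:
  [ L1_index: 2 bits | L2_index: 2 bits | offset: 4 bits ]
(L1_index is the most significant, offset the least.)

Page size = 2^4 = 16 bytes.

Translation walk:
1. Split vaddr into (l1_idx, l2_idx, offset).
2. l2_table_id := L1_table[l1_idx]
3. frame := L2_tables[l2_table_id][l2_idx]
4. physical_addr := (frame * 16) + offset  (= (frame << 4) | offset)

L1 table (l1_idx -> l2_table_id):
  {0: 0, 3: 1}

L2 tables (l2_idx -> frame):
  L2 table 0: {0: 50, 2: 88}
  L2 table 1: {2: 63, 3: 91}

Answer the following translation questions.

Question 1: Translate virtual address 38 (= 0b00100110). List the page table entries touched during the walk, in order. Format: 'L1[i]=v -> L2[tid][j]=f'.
vaddr = 38 = 0b00100110
Split: l1_idx=0, l2_idx=2, offset=6

Answer: L1[0]=0 -> L2[0][2]=88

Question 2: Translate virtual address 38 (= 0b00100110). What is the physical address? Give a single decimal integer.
vaddr = 38 = 0b00100110
Split: l1_idx=0, l2_idx=2, offset=6
L1[0] = 0
L2[0][2] = 88
paddr = 88 * 16 + 6 = 1414

Answer: 1414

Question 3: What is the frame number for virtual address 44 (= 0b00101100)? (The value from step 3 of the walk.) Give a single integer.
Answer: 88

Derivation:
vaddr = 44: l1_idx=0, l2_idx=2
L1[0] = 0; L2[0][2] = 88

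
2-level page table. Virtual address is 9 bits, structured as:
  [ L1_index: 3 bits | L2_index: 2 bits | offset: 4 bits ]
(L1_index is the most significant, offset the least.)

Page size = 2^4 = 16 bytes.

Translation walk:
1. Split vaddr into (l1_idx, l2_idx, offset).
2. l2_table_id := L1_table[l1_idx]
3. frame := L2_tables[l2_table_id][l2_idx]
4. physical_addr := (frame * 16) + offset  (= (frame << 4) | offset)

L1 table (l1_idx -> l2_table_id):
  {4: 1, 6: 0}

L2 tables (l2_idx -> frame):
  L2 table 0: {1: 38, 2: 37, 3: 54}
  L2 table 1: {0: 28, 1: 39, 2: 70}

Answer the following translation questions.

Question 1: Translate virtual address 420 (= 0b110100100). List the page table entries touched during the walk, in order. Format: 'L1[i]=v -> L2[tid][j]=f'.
vaddr = 420 = 0b110100100
Split: l1_idx=6, l2_idx=2, offset=4

Answer: L1[6]=0 -> L2[0][2]=37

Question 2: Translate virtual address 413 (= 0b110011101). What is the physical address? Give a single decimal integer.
Answer: 621

Derivation:
vaddr = 413 = 0b110011101
Split: l1_idx=6, l2_idx=1, offset=13
L1[6] = 0
L2[0][1] = 38
paddr = 38 * 16 + 13 = 621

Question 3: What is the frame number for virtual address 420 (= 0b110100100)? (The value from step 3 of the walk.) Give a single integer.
Answer: 37

Derivation:
vaddr = 420: l1_idx=6, l2_idx=2
L1[6] = 0; L2[0][2] = 37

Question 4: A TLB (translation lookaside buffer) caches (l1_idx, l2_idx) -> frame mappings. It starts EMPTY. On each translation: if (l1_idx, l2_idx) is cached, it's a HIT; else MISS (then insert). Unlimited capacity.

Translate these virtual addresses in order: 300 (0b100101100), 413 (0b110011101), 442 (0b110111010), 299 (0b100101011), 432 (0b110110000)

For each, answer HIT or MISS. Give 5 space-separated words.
vaddr=300: (4,2) not in TLB -> MISS, insert
vaddr=413: (6,1) not in TLB -> MISS, insert
vaddr=442: (6,3) not in TLB -> MISS, insert
vaddr=299: (4,2) in TLB -> HIT
vaddr=432: (6,3) in TLB -> HIT

Answer: MISS MISS MISS HIT HIT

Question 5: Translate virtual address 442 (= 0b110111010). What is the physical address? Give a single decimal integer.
Answer: 874

Derivation:
vaddr = 442 = 0b110111010
Split: l1_idx=6, l2_idx=3, offset=10
L1[6] = 0
L2[0][3] = 54
paddr = 54 * 16 + 10 = 874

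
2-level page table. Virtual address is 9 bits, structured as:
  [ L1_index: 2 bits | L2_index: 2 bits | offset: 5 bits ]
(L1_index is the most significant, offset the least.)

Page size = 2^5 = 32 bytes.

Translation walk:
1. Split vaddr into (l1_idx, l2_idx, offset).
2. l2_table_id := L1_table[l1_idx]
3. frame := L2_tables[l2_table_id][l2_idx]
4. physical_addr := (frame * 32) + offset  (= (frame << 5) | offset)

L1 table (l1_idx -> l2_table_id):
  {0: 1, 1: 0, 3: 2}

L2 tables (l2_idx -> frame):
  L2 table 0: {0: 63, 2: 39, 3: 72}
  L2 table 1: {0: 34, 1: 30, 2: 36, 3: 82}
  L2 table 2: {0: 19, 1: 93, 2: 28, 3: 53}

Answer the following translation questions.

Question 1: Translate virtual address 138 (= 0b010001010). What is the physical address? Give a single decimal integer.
vaddr = 138 = 0b010001010
Split: l1_idx=1, l2_idx=0, offset=10
L1[1] = 0
L2[0][0] = 63
paddr = 63 * 32 + 10 = 2026

Answer: 2026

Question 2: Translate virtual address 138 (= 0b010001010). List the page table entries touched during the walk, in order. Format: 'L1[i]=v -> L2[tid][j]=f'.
vaddr = 138 = 0b010001010
Split: l1_idx=1, l2_idx=0, offset=10

Answer: L1[1]=0 -> L2[0][0]=63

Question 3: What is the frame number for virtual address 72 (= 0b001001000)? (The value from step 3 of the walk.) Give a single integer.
vaddr = 72: l1_idx=0, l2_idx=2
L1[0] = 1; L2[1][2] = 36

Answer: 36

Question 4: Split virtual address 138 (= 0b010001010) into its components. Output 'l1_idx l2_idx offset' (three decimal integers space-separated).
Answer: 1 0 10

Derivation:
vaddr = 138 = 0b010001010
  top 2 bits -> l1_idx = 1
  next 2 bits -> l2_idx = 0
  bottom 5 bits -> offset = 10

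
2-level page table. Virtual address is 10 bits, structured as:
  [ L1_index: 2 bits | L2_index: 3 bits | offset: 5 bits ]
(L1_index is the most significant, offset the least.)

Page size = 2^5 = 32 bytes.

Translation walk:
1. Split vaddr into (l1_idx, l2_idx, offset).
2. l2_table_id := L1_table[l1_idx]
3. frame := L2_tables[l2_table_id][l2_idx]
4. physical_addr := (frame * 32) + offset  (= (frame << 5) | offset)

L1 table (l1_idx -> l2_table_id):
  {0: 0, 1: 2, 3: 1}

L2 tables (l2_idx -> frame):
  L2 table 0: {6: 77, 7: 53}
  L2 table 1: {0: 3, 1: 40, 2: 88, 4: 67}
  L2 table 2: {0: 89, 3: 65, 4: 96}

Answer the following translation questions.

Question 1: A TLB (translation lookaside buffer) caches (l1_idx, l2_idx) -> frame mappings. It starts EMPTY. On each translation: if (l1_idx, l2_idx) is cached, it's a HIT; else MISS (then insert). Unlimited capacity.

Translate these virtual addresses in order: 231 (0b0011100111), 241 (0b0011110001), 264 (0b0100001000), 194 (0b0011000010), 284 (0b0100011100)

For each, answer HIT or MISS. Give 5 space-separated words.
vaddr=231: (0,7) not in TLB -> MISS, insert
vaddr=241: (0,7) in TLB -> HIT
vaddr=264: (1,0) not in TLB -> MISS, insert
vaddr=194: (0,6) not in TLB -> MISS, insert
vaddr=284: (1,0) in TLB -> HIT

Answer: MISS HIT MISS MISS HIT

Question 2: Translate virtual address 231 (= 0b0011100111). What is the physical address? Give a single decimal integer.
vaddr = 231 = 0b0011100111
Split: l1_idx=0, l2_idx=7, offset=7
L1[0] = 0
L2[0][7] = 53
paddr = 53 * 32 + 7 = 1703

Answer: 1703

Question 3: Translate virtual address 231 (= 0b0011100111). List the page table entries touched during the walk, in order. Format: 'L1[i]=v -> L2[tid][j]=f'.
vaddr = 231 = 0b0011100111
Split: l1_idx=0, l2_idx=7, offset=7

Answer: L1[0]=0 -> L2[0][7]=53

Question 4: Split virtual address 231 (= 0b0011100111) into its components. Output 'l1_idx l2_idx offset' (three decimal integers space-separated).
Answer: 0 7 7

Derivation:
vaddr = 231 = 0b0011100111
  top 2 bits -> l1_idx = 0
  next 3 bits -> l2_idx = 7
  bottom 5 bits -> offset = 7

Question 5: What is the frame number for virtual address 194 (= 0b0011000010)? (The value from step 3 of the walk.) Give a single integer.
vaddr = 194: l1_idx=0, l2_idx=6
L1[0] = 0; L2[0][6] = 77

Answer: 77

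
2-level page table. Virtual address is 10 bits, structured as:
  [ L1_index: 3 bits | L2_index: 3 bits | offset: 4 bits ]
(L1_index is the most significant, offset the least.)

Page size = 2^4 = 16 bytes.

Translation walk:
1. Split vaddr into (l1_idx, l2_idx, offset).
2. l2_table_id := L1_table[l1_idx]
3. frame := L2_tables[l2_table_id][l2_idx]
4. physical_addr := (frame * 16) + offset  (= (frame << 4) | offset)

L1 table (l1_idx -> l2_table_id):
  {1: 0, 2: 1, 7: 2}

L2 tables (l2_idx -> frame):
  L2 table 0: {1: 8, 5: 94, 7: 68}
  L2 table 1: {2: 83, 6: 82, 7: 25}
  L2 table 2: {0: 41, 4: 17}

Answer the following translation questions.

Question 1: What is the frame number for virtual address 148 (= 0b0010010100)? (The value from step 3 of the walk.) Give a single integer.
Answer: 8

Derivation:
vaddr = 148: l1_idx=1, l2_idx=1
L1[1] = 0; L2[0][1] = 8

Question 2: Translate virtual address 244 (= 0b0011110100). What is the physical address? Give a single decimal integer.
Answer: 1092

Derivation:
vaddr = 244 = 0b0011110100
Split: l1_idx=1, l2_idx=7, offset=4
L1[1] = 0
L2[0][7] = 68
paddr = 68 * 16 + 4 = 1092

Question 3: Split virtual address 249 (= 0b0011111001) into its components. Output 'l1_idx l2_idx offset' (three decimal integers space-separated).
Answer: 1 7 9

Derivation:
vaddr = 249 = 0b0011111001
  top 3 bits -> l1_idx = 1
  next 3 bits -> l2_idx = 7
  bottom 4 bits -> offset = 9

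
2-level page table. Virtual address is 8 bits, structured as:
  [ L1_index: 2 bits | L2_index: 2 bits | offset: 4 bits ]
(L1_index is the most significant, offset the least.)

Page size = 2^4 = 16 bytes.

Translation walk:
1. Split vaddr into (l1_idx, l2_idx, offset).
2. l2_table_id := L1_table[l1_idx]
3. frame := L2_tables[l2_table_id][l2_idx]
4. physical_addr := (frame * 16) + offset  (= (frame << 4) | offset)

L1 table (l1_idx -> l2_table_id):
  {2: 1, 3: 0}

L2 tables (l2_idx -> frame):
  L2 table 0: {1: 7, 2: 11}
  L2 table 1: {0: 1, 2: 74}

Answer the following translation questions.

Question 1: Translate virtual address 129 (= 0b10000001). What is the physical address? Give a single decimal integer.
Answer: 17

Derivation:
vaddr = 129 = 0b10000001
Split: l1_idx=2, l2_idx=0, offset=1
L1[2] = 1
L2[1][0] = 1
paddr = 1 * 16 + 1 = 17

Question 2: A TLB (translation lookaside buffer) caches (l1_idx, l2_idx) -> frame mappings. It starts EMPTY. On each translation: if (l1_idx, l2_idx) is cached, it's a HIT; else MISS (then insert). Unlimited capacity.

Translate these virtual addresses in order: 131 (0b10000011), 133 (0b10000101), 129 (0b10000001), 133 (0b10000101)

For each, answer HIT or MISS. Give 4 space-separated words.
vaddr=131: (2,0) not in TLB -> MISS, insert
vaddr=133: (2,0) in TLB -> HIT
vaddr=129: (2,0) in TLB -> HIT
vaddr=133: (2,0) in TLB -> HIT

Answer: MISS HIT HIT HIT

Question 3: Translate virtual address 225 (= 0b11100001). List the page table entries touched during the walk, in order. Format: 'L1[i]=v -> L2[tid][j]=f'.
vaddr = 225 = 0b11100001
Split: l1_idx=3, l2_idx=2, offset=1

Answer: L1[3]=0 -> L2[0][2]=11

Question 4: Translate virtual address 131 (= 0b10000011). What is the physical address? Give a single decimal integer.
vaddr = 131 = 0b10000011
Split: l1_idx=2, l2_idx=0, offset=3
L1[2] = 1
L2[1][0] = 1
paddr = 1 * 16 + 3 = 19

Answer: 19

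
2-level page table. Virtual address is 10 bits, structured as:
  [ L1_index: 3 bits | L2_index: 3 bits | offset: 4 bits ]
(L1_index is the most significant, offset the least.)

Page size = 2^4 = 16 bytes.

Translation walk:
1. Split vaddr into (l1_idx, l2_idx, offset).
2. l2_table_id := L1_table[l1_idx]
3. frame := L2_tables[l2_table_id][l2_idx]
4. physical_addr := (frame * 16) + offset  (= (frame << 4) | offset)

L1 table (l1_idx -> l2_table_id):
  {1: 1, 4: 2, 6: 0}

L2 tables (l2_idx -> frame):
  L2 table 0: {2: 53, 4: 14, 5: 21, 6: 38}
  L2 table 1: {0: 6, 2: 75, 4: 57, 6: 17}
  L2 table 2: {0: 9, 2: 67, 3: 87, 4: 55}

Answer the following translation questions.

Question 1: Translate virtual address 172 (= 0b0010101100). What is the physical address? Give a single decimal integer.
vaddr = 172 = 0b0010101100
Split: l1_idx=1, l2_idx=2, offset=12
L1[1] = 1
L2[1][2] = 75
paddr = 75 * 16 + 12 = 1212

Answer: 1212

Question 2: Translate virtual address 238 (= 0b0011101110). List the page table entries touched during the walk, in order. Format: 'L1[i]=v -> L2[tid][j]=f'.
Answer: L1[1]=1 -> L2[1][6]=17

Derivation:
vaddr = 238 = 0b0011101110
Split: l1_idx=1, l2_idx=6, offset=14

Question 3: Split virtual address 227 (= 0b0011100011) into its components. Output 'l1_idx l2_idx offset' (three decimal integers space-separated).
Answer: 1 6 3

Derivation:
vaddr = 227 = 0b0011100011
  top 3 bits -> l1_idx = 1
  next 3 bits -> l2_idx = 6
  bottom 4 bits -> offset = 3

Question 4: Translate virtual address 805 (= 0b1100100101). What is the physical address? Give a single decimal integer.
Answer: 853

Derivation:
vaddr = 805 = 0b1100100101
Split: l1_idx=6, l2_idx=2, offset=5
L1[6] = 0
L2[0][2] = 53
paddr = 53 * 16 + 5 = 853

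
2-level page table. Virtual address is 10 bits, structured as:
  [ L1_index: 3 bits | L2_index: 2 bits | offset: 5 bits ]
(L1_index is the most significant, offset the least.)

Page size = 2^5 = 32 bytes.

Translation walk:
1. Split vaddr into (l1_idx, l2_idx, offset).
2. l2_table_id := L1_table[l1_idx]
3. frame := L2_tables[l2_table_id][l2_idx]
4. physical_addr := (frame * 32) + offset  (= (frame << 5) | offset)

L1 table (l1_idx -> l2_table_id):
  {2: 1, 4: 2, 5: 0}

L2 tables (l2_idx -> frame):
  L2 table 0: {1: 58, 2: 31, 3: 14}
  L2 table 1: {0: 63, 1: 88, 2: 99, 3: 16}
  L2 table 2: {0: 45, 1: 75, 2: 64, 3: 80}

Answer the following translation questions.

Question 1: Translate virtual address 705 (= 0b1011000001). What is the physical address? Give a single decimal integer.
Answer: 993

Derivation:
vaddr = 705 = 0b1011000001
Split: l1_idx=5, l2_idx=2, offset=1
L1[5] = 0
L2[0][2] = 31
paddr = 31 * 32 + 1 = 993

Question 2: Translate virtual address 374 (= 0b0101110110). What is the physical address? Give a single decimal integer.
vaddr = 374 = 0b0101110110
Split: l1_idx=2, l2_idx=3, offset=22
L1[2] = 1
L2[1][3] = 16
paddr = 16 * 32 + 22 = 534

Answer: 534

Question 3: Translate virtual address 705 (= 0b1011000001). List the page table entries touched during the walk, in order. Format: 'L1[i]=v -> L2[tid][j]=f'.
Answer: L1[5]=0 -> L2[0][2]=31

Derivation:
vaddr = 705 = 0b1011000001
Split: l1_idx=5, l2_idx=2, offset=1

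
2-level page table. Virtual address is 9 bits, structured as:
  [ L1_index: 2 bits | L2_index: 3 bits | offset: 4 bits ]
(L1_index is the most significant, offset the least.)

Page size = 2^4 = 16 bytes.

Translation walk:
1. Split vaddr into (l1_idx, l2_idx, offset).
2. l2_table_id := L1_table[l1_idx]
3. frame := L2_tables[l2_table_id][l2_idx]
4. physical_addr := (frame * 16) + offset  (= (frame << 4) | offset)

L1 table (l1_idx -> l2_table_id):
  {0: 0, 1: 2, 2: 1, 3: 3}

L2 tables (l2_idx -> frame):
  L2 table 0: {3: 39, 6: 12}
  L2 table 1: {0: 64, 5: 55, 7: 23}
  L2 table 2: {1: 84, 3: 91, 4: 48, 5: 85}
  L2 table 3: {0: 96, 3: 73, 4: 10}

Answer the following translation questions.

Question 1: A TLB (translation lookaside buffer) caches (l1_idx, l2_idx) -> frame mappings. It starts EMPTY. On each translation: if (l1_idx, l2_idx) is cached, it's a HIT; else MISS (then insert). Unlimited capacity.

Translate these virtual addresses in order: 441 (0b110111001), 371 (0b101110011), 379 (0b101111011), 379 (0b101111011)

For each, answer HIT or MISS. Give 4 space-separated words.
vaddr=441: (3,3) not in TLB -> MISS, insert
vaddr=371: (2,7) not in TLB -> MISS, insert
vaddr=379: (2,7) in TLB -> HIT
vaddr=379: (2,7) in TLB -> HIT

Answer: MISS MISS HIT HIT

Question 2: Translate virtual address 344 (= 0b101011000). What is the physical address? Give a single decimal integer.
Answer: 888

Derivation:
vaddr = 344 = 0b101011000
Split: l1_idx=2, l2_idx=5, offset=8
L1[2] = 1
L2[1][5] = 55
paddr = 55 * 16 + 8 = 888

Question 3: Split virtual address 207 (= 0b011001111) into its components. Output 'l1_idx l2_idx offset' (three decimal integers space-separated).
Answer: 1 4 15

Derivation:
vaddr = 207 = 0b011001111
  top 2 bits -> l1_idx = 1
  next 3 bits -> l2_idx = 4
  bottom 4 bits -> offset = 15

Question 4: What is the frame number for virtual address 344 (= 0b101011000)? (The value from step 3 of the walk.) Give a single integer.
Answer: 55

Derivation:
vaddr = 344: l1_idx=2, l2_idx=5
L1[2] = 1; L2[1][5] = 55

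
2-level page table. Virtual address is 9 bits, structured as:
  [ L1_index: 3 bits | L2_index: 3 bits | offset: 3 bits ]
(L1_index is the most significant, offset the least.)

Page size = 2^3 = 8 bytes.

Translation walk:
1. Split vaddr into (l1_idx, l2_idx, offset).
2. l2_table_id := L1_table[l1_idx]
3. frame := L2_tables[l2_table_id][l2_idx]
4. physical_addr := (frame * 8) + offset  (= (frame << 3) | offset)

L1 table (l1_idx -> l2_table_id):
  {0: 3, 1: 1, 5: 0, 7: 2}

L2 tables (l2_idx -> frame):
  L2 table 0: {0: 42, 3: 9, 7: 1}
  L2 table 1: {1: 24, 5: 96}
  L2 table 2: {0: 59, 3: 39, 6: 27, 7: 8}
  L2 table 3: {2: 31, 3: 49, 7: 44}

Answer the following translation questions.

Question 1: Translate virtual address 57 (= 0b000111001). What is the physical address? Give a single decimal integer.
vaddr = 57 = 0b000111001
Split: l1_idx=0, l2_idx=7, offset=1
L1[0] = 3
L2[3][7] = 44
paddr = 44 * 8 + 1 = 353

Answer: 353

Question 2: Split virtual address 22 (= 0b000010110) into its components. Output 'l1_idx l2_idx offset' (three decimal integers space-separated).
Answer: 0 2 6

Derivation:
vaddr = 22 = 0b000010110
  top 3 bits -> l1_idx = 0
  next 3 bits -> l2_idx = 2
  bottom 3 bits -> offset = 6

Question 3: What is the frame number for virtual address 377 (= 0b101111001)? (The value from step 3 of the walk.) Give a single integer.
vaddr = 377: l1_idx=5, l2_idx=7
L1[5] = 0; L2[0][7] = 1

Answer: 1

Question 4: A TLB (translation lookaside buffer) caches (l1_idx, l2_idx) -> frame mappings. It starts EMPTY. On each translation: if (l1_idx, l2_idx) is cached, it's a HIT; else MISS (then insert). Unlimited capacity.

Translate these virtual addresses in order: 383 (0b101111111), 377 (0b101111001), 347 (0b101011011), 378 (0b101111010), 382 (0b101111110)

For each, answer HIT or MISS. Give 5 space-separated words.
vaddr=383: (5,7) not in TLB -> MISS, insert
vaddr=377: (5,7) in TLB -> HIT
vaddr=347: (5,3) not in TLB -> MISS, insert
vaddr=378: (5,7) in TLB -> HIT
vaddr=382: (5,7) in TLB -> HIT

Answer: MISS HIT MISS HIT HIT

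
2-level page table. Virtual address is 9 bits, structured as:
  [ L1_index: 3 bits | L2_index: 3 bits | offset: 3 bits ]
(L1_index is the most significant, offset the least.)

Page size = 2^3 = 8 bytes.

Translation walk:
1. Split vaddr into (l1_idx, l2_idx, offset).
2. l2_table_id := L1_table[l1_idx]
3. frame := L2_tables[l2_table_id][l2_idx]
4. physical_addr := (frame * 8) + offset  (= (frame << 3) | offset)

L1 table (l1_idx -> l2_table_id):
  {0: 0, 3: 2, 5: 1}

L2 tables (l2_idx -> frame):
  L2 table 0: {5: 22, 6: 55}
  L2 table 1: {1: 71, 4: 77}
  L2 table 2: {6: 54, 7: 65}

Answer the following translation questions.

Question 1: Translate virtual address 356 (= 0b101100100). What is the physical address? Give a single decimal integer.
vaddr = 356 = 0b101100100
Split: l1_idx=5, l2_idx=4, offset=4
L1[5] = 1
L2[1][4] = 77
paddr = 77 * 8 + 4 = 620

Answer: 620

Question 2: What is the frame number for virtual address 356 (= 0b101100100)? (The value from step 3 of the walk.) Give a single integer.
vaddr = 356: l1_idx=5, l2_idx=4
L1[5] = 1; L2[1][4] = 77

Answer: 77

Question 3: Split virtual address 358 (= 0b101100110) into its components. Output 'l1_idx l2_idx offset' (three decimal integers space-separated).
Answer: 5 4 6

Derivation:
vaddr = 358 = 0b101100110
  top 3 bits -> l1_idx = 5
  next 3 bits -> l2_idx = 4
  bottom 3 bits -> offset = 6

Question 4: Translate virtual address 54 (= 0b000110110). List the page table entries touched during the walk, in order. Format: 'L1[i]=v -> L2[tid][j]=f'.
vaddr = 54 = 0b000110110
Split: l1_idx=0, l2_idx=6, offset=6

Answer: L1[0]=0 -> L2[0][6]=55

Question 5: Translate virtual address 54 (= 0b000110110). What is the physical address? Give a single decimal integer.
Answer: 446

Derivation:
vaddr = 54 = 0b000110110
Split: l1_idx=0, l2_idx=6, offset=6
L1[0] = 0
L2[0][6] = 55
paddr = 55 * 8 + 6 = 446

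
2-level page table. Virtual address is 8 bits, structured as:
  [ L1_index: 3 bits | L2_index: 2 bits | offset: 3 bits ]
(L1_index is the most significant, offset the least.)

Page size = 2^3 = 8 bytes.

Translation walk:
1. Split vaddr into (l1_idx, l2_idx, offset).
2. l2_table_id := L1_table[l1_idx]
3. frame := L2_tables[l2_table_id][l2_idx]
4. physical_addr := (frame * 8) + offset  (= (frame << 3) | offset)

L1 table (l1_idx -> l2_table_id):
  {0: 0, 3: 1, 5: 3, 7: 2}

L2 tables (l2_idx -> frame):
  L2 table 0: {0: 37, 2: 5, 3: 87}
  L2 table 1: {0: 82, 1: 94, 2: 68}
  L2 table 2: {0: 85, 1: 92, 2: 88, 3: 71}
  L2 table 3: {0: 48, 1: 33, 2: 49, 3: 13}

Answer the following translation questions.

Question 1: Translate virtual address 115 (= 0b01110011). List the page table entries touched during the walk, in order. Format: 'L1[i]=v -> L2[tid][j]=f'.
Answer: L1[3]=1 -> L2[1][2]=68

Derivation:
vaddr = 115 = 0b01110011
Split: l1_idx=3, l2_idx=2, offset=3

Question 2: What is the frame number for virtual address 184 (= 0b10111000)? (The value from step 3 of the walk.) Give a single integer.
vaddr = 184: l1_idx=5, l2_idx=3
L1[5] = 3; L2[3][3] = 13

Answer: 13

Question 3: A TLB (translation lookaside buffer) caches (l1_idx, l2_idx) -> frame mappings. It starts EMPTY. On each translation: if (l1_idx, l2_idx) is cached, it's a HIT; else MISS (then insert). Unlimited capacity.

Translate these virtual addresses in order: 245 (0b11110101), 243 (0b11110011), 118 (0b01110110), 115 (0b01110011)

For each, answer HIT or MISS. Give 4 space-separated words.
vaddr=245: (7,2) not in TLB -> MISS, insert
vaddr=243: (7,2) in TLB -> HIT
vaddr=118: (3,2) not in TLB -> MISS, insert
vaddr=115: (3,2) in TLB -> HIT

Answer: MISS HIT MISS HIT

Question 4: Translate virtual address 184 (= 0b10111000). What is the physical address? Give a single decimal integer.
vaddr = 184 = 0b10111000
Split: l1_idx=5, l2_idx=3, offset=0
L1[5] = 3
L2[3][3] = 13
paddr = 13 * 8 + 0 = 104

Answer: 104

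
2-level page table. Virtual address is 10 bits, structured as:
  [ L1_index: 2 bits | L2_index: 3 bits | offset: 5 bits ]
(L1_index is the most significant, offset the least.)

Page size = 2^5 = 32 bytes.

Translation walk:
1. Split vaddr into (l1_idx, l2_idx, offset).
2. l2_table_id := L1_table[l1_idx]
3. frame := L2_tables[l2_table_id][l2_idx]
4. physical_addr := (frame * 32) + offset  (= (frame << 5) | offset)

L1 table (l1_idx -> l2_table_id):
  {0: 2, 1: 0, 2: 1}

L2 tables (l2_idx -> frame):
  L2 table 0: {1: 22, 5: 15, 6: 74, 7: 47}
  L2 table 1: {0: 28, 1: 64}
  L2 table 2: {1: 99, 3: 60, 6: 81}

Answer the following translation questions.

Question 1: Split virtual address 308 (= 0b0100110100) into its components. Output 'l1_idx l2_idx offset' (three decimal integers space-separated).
Answer: 1 1 20

Derivation:
vaddr = 308 = 0b0100110100
  top 2 bits -> l1_idx = 1
  next 3 bits -> l2_idx = 1
  bottom 5 bits -> offset = 20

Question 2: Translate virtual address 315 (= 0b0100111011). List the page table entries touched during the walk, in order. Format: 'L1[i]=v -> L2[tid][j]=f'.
Answer: L1[1]=0 -> L2[0][1]=22

Derivation:
vaddr = 315 = 0b0100111011
Split: l1_idx=1, l2_idx=1, offset=27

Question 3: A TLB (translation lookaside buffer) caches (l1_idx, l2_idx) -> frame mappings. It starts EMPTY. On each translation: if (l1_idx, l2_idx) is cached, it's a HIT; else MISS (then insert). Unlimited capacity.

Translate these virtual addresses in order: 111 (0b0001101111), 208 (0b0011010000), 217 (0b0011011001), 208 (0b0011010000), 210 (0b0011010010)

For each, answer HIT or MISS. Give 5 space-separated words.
Answer: MISS MISS HIT HIT HIT

Derivation:
vaddr=111: (0,3) not in TLB -> MISS, insert
vaddr=208: (0,6) not in TLB -> MISS, insert
vaddr=217: (0,6) in TLB -> HIT
vaddr=208: (0,6) in TLB -> HIT
vaddr=210: (0,6) in TLB -> HIT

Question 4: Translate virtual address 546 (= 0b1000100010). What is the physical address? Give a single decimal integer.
vaddr = 546 = 0b1000100010
Split: l1_idx=2, l2_idx=1, offset=2
L1[2] = 1
L2[1][1] = 64
paddr = 64 * 32 + 2 = 2050

Answer: 2050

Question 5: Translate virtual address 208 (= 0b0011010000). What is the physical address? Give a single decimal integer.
Answer: 2608

Derivation:
vaddr = 208 = 0b0011010000
Split: l1_idx=0, l2_idx=6, offset=16
L1[0] = 2
L2[2][6] = 81
paddr = 81 * 32 + 16 = 2608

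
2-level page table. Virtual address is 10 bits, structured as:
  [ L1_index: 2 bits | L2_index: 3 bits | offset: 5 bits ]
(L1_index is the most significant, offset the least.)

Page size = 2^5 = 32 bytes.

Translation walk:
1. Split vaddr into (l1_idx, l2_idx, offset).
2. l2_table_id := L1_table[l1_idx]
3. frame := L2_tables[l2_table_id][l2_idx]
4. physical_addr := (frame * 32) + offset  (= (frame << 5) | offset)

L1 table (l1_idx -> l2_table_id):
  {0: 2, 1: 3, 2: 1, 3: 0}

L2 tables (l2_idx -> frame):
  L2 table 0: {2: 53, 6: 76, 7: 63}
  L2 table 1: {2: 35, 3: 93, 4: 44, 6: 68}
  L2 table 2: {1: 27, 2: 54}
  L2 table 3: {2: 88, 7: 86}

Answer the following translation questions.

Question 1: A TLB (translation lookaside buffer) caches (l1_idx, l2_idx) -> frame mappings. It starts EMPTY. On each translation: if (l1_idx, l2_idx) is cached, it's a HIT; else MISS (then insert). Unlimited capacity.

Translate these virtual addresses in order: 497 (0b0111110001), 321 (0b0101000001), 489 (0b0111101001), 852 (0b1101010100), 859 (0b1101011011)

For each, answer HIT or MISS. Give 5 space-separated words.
Answer: MISS MISS HIT MISS HIT

Derivation:
vaddr=497: (1,7) not in TLB -> MISS, insert
vaddr=321: (1,2) not in TLB -> MISS, insert
vaddr=489: (1,7) in TLB -> HIT
vaddr=852: (3,2) not in TLB -> MISS, insert
vaddr=859: (3,2) in TLB -> HIT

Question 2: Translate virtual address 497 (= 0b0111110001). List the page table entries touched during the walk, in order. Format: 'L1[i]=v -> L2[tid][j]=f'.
vaddr = 497 = 0b0111110001
Split: l1_idx=1, l2_idx=7, offset=17

Answer: L1[1]=3 -> L2[3][7]=86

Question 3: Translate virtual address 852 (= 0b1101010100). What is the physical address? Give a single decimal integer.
vaddr = 852 = 0b1101010100
Split: l1_idx=3, l2_idx=2, offset=20
L1[3] = 0
L2[0][2] = 53
paddr = 53 * 32 + 20 = 1716

Answer: 1716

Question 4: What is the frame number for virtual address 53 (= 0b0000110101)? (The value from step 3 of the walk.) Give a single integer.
vaddr = 53: l1_idx=0, l2_idx=1
L1[0] = 2; L2[2][1] = 27

Answer: 27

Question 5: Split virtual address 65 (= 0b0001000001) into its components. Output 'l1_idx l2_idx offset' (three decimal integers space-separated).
vaddr = 65 = 0b0001000001
  top 2 bits -> l1_idx = 0
  next 3 bits -> l2_idx = 2
  bottom 5 bits -> offset = 1

Answer: 0 2 1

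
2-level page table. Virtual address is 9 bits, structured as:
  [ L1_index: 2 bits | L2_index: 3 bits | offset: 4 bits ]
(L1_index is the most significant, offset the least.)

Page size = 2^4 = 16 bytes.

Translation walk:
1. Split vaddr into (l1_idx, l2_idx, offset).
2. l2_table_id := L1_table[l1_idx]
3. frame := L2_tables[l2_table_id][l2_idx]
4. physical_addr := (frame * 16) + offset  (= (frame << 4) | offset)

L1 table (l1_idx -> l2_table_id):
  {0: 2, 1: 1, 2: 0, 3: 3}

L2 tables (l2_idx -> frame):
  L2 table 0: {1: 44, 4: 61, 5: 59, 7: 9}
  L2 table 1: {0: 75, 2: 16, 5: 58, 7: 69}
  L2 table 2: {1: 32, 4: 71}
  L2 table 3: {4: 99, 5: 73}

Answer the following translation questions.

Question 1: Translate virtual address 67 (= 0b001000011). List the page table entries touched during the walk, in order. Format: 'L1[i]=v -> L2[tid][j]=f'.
Answer: L1[0]=2 -> L2[2][4]=71

Derivation:
vaddr = 67 = 0b001000011
Split: l1_idx=0, l2_idx=4, offset=3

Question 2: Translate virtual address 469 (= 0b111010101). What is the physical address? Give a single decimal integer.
Answer: 1173

Derivation:
vaddr = 469 = 0b111010101
Split: l1_idx=3, l2_idx=5, offset=5
L1[3] = 3
L2[3][5] = 73
paddr = 73 * 16 + 5 = 1173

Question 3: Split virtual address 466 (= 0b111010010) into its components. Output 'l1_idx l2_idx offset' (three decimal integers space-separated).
vaddr = 466 = 0b111010010
  top 2 bits -> l1_idx = 3
  next 3 bits -> l2_idx = 5
  bottom 4 bits -> offset = 2

Answer: 3 5 2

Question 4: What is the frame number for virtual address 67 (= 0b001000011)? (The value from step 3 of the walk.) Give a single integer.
Answer: 71

Derivation:
vaddr = 67: l1_idx=0, l2_idx=4
L1[0] = 2; L2[2][4] = 71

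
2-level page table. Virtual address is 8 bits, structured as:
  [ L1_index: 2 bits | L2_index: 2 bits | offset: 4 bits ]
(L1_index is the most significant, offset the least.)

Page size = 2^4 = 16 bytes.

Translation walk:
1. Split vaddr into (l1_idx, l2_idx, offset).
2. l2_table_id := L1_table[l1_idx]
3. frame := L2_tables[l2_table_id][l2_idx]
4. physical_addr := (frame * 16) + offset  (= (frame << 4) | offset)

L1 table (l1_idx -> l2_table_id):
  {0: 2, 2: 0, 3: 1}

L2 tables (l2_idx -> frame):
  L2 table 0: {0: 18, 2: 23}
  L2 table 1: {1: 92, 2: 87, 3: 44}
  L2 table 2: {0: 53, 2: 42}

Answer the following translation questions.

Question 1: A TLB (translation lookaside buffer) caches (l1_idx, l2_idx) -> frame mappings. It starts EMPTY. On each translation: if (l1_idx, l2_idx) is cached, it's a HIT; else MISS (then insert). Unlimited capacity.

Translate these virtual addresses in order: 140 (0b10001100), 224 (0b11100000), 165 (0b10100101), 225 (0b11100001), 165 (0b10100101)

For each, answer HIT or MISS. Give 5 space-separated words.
Answer: MISS MISS MISS HIT HIT

Derivation:
vaddr=140: (2,0) not in TLB -> MISS, insert
vaddr=224: (3,2) not in TLB -> MISS, insert
vaddr=165: (2,2) not in TLB -> MISS, insert
vaddr=225: (3,2) in TLB -> HIT
vaddr=165: (2,2) in TLB -> HIT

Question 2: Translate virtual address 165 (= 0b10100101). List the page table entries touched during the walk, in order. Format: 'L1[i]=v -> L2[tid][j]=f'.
vaddr = 165 = 0b10100101
Split: l1_idx=2, l2_idx=2, offset=5

Answer: L1[2]=0 -> L2[0][2]=23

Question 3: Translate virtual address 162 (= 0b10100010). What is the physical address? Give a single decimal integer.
Answer: 370

Derivation:
vaddr = 162 = 0b10100010
Split: l1_idx=2, l2_idx=2, offset=2
L1[2] = 0
L2[0][2] = 23
paddr = 23 * 16 + 2 = 370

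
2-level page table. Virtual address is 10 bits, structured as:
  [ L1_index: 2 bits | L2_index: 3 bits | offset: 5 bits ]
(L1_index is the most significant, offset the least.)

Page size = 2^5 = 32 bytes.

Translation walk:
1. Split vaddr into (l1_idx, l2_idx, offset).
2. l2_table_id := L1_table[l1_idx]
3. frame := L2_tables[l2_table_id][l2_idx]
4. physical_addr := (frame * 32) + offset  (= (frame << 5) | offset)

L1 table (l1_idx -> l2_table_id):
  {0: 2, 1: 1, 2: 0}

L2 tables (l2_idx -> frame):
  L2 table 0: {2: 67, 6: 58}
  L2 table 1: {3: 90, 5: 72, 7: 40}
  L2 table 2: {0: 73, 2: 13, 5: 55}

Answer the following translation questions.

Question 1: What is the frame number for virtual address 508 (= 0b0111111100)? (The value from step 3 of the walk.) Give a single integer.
Answer: 40

Derivation:
vaddr = 508: l1_idx=1, l2_idx=7
L1[1] = 1; L2[1][7] = 40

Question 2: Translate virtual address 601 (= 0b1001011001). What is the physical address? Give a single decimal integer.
Answer: 2169

Derivation:
vaddr = 601 = 0b1001011001
Split: l1_idx=2, l2_idx=2, offset=25
L1[2] = 0
L2[0][2] = 67
paddr = 67 * 32 + 25 = 2169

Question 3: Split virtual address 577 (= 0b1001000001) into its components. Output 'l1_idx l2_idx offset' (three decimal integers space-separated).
vaddr = 577 = 0b1001000001
  top 2 bits -> l1_idx = 2
  next 3 bits -> l2_idx = 2
  bottom 5 bits -> offset = 1

Answer: 2 2 1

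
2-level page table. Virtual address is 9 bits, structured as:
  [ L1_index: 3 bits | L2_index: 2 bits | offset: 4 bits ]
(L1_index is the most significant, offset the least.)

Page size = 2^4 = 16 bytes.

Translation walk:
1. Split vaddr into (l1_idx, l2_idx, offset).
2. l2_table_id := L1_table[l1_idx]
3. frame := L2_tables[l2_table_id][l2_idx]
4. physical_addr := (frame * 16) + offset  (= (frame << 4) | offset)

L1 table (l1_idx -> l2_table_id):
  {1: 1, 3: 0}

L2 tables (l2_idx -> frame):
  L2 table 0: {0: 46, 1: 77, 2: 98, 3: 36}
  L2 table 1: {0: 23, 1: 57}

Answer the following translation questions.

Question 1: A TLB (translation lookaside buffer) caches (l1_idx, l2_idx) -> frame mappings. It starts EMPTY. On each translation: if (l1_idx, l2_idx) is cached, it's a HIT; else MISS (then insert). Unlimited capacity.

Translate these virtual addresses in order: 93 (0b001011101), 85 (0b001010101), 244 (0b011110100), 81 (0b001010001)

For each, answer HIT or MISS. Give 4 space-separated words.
vaddr=93: (1,1) not in TLB -> MISS, insert
vaddr=85: (1,1) in TLB -> HIT
vaddr=244: (3,3) not in TLB -> MISS, insert
vaddr=81: (1,1) in TLB -> HIT

Answer: MISS HIT MISS HIT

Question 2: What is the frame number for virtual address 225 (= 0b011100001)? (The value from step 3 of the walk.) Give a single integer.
Answer: 98

Derivation:
vaddr = 225: l1_idx=3, l2_idx=2
L1[3] = 0; L2[0][2] = 98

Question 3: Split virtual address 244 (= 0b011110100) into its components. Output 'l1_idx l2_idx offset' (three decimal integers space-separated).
Answer: 3 3 4

Derivation:
vaddr = 244 = 0b011110100
  top 3 bits -> l1_idx = 3
  next 2 bits -> l2_idx = 3
  bottom 4 bits -> offset = 4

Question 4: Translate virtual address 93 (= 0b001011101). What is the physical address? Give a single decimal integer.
vaddr = 93 = 0b001011101
Split: l1_idx=1, l2_idx=1, offset=13
L1[1] = 1
L2[1][1] = 57
paddr = 57 * 16 + 13 = 925

Answer: 925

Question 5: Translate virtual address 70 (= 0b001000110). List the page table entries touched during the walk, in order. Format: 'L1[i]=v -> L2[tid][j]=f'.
Answer: L1[1]=1 -> L2[1][0]=23

Derivation:
vaddr = 70 = 0b001000110
Split: l1_idx=1, l2_idx=0, offset=6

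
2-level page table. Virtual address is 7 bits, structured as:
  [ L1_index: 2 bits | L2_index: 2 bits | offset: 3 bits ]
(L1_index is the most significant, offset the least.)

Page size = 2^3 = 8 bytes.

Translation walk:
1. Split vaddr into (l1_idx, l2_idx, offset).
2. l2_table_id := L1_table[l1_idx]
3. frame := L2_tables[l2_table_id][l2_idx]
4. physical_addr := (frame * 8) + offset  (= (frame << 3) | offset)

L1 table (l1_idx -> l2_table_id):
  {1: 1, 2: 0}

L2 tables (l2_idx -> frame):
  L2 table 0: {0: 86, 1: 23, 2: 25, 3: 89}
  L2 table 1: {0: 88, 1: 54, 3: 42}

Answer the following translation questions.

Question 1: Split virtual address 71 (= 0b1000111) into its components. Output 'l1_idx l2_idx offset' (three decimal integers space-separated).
Answer: 2 0 7

Derivation:
vaddr = 71 = 0b1000111
  top 2 bits -> l1_idx = 2
  next 2 bits -> l2_idx = 0
  bottom 3 bits -> offset = 7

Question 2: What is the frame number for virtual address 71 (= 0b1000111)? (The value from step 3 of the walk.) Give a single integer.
Answer: 86

Derivation:
vaddr = 71: l1_idx=2, l2_idx=0
L1[2] = 0; L2[0][0] = 86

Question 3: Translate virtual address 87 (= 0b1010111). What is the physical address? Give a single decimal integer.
vaddr = 87 = 0b1010111
Split: l1_idx=2, l2_idx=2, offset=7
L1[2] = 0
L2[0][2] = 25
paddr = 25 * 8 + 7 = 207

Answer: 207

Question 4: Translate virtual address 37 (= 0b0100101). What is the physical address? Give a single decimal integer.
Answer: 709

Derivation:
vaddr = 37 = 0b0100101
Split: l1_idx=1, l2_idx=0, offset=5
L1[1] = 1
L2[1][0] = 88
paddr = 88 * 8 + 5 = 709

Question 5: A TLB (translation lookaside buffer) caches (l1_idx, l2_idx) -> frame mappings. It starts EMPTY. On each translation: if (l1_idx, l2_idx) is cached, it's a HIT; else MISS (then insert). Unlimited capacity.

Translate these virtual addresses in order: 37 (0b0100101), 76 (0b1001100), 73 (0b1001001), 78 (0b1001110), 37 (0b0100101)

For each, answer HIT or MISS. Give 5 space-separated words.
vaddr=37: (1,0) not in TLB -> MISS, insert
vaddr=76: (2,1) not in TLB -> MISS, insert
vaddr=73: (2,1) in TLB -> HIT
vaddr=78: (2,1) in TLB -> HIT
vaddr=37: (1,0) in TLB -> HIT

Answer: MISS MISS HIT HIT HIT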